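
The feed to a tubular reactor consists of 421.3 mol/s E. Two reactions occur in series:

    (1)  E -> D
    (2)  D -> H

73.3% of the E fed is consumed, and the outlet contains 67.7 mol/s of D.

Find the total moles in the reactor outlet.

Conversion of E: E consumed = 1ξ₁ = 0.733 × 421.3 → ξ₁ = 308.8 mol/s.
D balance: n_D = 0 + 1ξ₁ − 1ξ₂ = 67.7 → ξ₂ = (1·308.8 − 67.7)/1 = 241.1 mol/s.
Outlet amounts (n = n₀ + Σ ν·ξ):
  E: 421.3 − 1(308.8) = 112.5
  D: 0 + 1(308.8) − 1(241.1) = 67.7
  H: 0 + 1(241.1) = 241.1
Total out = 112.5 + 67.7 + 241.1 = 421.3 mol/s.

421 mol/s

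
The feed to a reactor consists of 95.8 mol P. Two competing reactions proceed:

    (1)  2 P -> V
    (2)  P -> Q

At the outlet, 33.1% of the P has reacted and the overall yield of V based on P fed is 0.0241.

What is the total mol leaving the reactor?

93.5 mol

Yield of V: 1ξ₁ / 95.8 = 0.0241 → ξ₁ = 2.309 mol.
Conversion of P: 2ξ₁ + 1ξ₂ = 0.331 × 95.8 = 31.71 → ξ₂ = 27.09 mol.
Outlet amounts (n = n₀ + Σ ν·ξ):
  P: 95.8 − 2(2.309) − 1(27.09) = 64.09
  V: 0 + 1(2.309) = 2.309
  Q: 0 + 1(27.09) = 27.09
Total out = 64.09 + 2.309 + 27.09 = 93.49 mol.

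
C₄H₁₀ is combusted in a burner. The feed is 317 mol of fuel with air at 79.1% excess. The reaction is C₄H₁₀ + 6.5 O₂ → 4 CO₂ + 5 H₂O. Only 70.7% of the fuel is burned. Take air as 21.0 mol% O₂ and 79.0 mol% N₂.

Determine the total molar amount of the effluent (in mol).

18200 mol

Stoichiometric O₂ = 6.5 × 317 = 2060 mol; O₂ fed = 2060 × 1.791 = 3690 mol.
N₂ fed = 3690 × 79/21 = 13880 mol.
Fuel reacted = 0.707 × 317 → ξ = 224.1 mol.
Outlet (n = n₀ + ν ξ):
  C₄H₁₀: 317 − 1(224.1) = 92.88
  O₂: 3690 − 6.5(224.1) = 2234
  N₂: 13880 (inert)
  CO₂: 0 + 4(224.1) = 896.5
  H₂O: 0 + 5(224.1) = 1121
Total out = 92.88 + 2234 + 13880 + 896.5 + 1121 = 18230 mol.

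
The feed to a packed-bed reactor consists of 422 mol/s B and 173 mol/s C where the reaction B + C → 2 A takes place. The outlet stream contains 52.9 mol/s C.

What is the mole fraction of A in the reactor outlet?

0.404

For C: n = n₀ − 1ξ → 52.9 = 173 − 1ξ, giving ξ = 120.1 mol/s.
Outlet amounts (n = n₀ + ν ξ):
  B: 422 − 1(120.1) = 301.9
  C: 173 − 1(120.1) = 52.9
  A: 0 + 2(120.1) = 240.2
Total out = 595 mol/s; y_A = 240.2 / 595 = 0.4037.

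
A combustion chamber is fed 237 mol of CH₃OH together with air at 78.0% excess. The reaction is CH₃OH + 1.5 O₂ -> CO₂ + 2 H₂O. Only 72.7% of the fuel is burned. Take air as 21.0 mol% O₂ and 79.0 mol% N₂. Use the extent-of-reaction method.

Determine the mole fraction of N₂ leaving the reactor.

Stoichiometric O₂ = 1.5 × 237 = 355.5 mol; O₂ fed = 355.5 × 1.780 = 632.8 mol.
N₂ fed = 632.8 × 79/21 = 2380 mol.
Fuel reacted = 0.727 × 237 → ξ = 172.3 mol.
Outlet (n = n₀ + ν ξ):
  CH₃OH: 237 − 1(172.3) = 64.7
  O₂: 632.8 − 1.5(172.3) = 374.3
  N₂: 2380 (inert)
  CO₂: 0 + 1(172.3) = 172.3
  H₂O: 0 + 2(172.3) = 344.6
Total out = 3336 mol; y_N₂ = 2380 / 3336 = 0.7135.

0.713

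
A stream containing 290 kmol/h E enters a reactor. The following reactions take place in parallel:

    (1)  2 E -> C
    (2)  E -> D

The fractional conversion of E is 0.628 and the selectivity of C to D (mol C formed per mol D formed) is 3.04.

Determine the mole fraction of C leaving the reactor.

Conversion of E: E consumed = 0.628 × 290 = 182.1 kmol/h = 2ξ₁ + 1ξ₂.
Selectivity: 1ξ₁ / (1ξ₂) = 3.04 → ξ₁ = 3.04 ξ₂.
Substitute: (2·3.04 + 1) ξ₂ = 182.1 → ξ₂ = 25.72 kmol/h, ξ₁ = 78.2 kmol/h.
Outlet amounts (n = n₀ + Σ ν·ξ):
  E: 290 − 2(78.2) − 1(25.72) = 107.9
  C: 0 + 1(78.2) = 78.2
  D: 0 + 1(25.72) = 25.72
Total out = 211.8 kmol/h; y_C = 78.2 / 211.8 = 0.3692.

0.369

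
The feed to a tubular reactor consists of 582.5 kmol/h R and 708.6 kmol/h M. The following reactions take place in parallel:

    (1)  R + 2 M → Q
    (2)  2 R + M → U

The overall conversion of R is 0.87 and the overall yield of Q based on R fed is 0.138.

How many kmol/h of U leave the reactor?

213 kmol/h

Yield of Q: 1ξ₁ / 582.5 = 0.138 → ξ₁ = 80.39 kmol/h.
Conversion of R: 1ξ₁ + 2ξ₂ = 0.87 × 582.5 = 506.8 → ξ₂ = 213.2 kmol/h.
Outlet amounts (n = n₀ + Σ ν·ξ):
  R: 582.5 − 1(80.39) − 2(213.2) = 75.73
  M: 708.6 − 2(80.39) − 1(213.2) = 334.6
  Q: 0 + 1(80.39) = 80.39
  U: 0 + 1(213.2) = 213.2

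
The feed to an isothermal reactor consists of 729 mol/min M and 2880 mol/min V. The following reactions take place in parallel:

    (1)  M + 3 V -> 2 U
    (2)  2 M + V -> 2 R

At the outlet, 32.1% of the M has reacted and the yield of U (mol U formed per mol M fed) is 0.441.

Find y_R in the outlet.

Yield of U: 2ξ₁ / 729 = 0.441 → ξ₁ = 160.7 mol/min.
Conversion of M: 1ξ₁ + 2ξ₂ = 0.321 × 729 = 234 → ξ₂ = 36.63 mol/min.
Outlet amounts (n = n₀ + Σ ν·ξ):
  M: 729 − 1(160.7) − 2(36.63) = 495
  V: 2880 − 3(160.7) − 1(36.63) = 2361
  U: 0 + 2(160.7) = 321.5
  R: 0 + 2(36.63) = 73.26
Total out = 3251 mol/min; y_R = 73.26 / 3251 = 0.02254.

0.0225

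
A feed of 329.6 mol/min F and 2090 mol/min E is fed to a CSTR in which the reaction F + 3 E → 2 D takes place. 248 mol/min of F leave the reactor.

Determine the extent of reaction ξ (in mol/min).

ξ = 81.6 mol/min

For F: n = n₀ − 1ξ → 248 = 329.6 − 1ξ, giving ξ = 81.6 mol/min.
Outlet amounts (n = n₀ + ν ξ):
  F: 329.6 − 1(81.6) = 248
  E: 2090 − 3(81.6) = 1845
  D: 0 + 2(81.6) = 163.2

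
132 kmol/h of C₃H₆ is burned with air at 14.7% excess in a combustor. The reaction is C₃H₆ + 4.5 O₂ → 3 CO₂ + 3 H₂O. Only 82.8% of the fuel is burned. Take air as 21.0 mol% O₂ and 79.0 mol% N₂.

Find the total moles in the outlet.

Stoichiometric O₂ = 4.5 × 132 = 594 kmol/h; O₂ fed = 594 × 1.147 = 681.3 kmol/h.
N₂ fed = 681.3 × 79/21 = 2563 kmol/h.
Fuel reacted = 0.828 × 132 → ξ = 109.3 kmol/h.
Outlet (n = n₀ + ν ξ):
  C₃H₆: 132 − 1(109.3) = 22.7
  O₂: 681.3 − 4.5(109.3) = 189.5
  N₂: 2563 (inert)
  CO₂: 0 + 3(109.3) = 327.9
  H₂O: 0 + 3(109.3) = 327.9
Total out = 22.7 + 189.5 + 2563 + 327.9 + 327.9 = 3431 kmol/h.

3430 kmol/h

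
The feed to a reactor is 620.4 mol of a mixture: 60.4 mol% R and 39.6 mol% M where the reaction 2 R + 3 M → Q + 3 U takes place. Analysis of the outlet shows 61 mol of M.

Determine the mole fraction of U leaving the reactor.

For M: n = n₀ − 3ξ → 61 = 245.7 − 3ξ, giving ξ = 61.56 mol.
Outlet amounts (n = n₀ + ν ξ):
  R: 374.7 − 2(61.56) = 251.6
  M: 245.7 − 3(61.56) = 61
  Q: 0 + 1(61.56) = 61.56
  U: 0 + 3(61.56) = 184.7
Total out = 558.8 mol; y_U = 184.7 / 558.8 = 0.3305.

0.33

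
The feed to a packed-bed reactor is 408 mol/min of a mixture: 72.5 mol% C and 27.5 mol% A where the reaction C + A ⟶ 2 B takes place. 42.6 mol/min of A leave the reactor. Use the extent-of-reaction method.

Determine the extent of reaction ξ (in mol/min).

For A: n = n₀ − 1ξ → 42.6 = 112.2 − 1ξ, giving ξ = 69.6 mol/min.
Outlet amounts (n = n₀ + ν ξ):
  C: 295.8 − 1(69.6) = 226.2
  A: 112.2 − 1(69.6) = 42.6
  B: 0 + 2(69.6) = 139.2

ξ = 69.6 mol/min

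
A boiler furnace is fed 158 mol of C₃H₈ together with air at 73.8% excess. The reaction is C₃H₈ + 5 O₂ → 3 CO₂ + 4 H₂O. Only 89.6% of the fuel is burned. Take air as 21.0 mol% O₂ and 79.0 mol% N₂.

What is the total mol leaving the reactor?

Stoichiometric O₂ = 5 × 158 = 790 mol; O₂ fed = 790 × 1.738 = 1373 mol.
N₂ fed = 1373 × 79/21 = 5165 mol.
Fuel reacted = 0.896 × 158 → ξ = 141.6 mol.
Outlet (n = n₀ + ν ξ):
  C₃H₈: 158 − 1(141.6) = 16.43
  O₂: 1373 − 5(141.6) = 665.2
  N₂: 5165 (inert)
  CO₂: 0 + 3(141.6) = 424.7
  H₂O: 0 + 4(141.6) = 566.3
Total out = 16.43 + 665.2 + 5165 + 424.7 + 566.3 = 6838 mol.

6840 mol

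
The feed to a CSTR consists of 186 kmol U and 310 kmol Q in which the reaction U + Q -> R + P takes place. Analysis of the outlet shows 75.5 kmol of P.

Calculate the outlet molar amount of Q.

234 kmol

For P: n = n₀ + 1ξ → 75.5 = 0 + 1ξ, giving ξ = 75.5 kmol.
Outlet amounts (n = n₀ + ν ξ):
  U: 186 − 1(75.5) = 110.5
  Q: 310 − 1(75.5) = 234.5
  R: 0 + 1(75.5) = 75.5
  P: 0 + 1(75.5) = 75.5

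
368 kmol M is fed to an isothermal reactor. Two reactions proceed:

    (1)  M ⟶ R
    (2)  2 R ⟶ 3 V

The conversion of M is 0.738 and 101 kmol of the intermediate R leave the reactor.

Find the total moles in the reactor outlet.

453 kmol

Conversion of M: M consumed = 1ξ₁ = 0.738 × 368 → ξ₁ = 271.6 kmol.
R balance: n_R = 0 + 1ξ₁ − 2ξ₂ = 101 → ξ₂ = (1·271.6 − 101)/2 = 85.29 kmol.
Outlet amounts (n = n₀ + Σ ν·ξ):
  M: 368 − 1(271.6) = 96.42
  R: 0 + 1(271.6) − 2(85.29) = 101
  V: 0 + 3(85.29) = 255.9
Total out = 96.42 + 101 + 255.9 = 453.3 kmol.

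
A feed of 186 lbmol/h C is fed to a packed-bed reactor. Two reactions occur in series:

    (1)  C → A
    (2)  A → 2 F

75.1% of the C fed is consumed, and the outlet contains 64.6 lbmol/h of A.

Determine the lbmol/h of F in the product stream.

150 lbmol/h

Conversion of C: C consumed = 1ξ₁ = 0.751 × 186 → ξ₁ = 139.7 lbmol/h.
A balance: n_A = 0 + 1ξ₁ − 1ξ₂ = 64.6 → ξ₂ = (1·139.7 − 64.6)/1 = 75.09 lbmol/h.
Outlet amounts (n = n₀ + Σ ν·ξ):
  C: 186 − 1(139.7) = 46.31
  A: 0 + 1(139.7) − 1(75.09) = 64.6
  F: 0 + 2(75.09) = 150.2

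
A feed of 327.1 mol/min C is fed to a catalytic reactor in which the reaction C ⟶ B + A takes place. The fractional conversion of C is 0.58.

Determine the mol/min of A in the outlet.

190 mol/min

C reacted = 0.58 × 327.1 = 189.7 mol/min; ν_C = −1, so ξ = 189.7/1 = 189.7 mol/min.
Outlet amounts (n = n₀ + ν ξ):
  C: 327.1 − 1(189.7) = 137.4
  B: 0 + 1(189.7) = 189.7
  A: 0 + 1(189.7) = 189.7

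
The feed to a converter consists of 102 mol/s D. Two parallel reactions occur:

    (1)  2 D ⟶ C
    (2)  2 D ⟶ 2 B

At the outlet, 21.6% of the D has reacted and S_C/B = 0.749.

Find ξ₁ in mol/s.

ξ₁ = 6.61 mol/s

Conversion of D: D consumed = 0.216 × 102 = 22.03 mol/s = 2ξ₁ + 2ξ₂.
Selectivity: 1ξ₁ / (2ξ₂) = 0.749 → ξ₁ = 1.498 ξ₂.
Substitute: (2·1.498 + 2) ξ₂ = 22.03 → ξ₂ = 4.41 mol/s, ξ₁ = 6.606 mol/s.
Outlet amounts (n = n₀ + Σ ν·ξ):
  D: 102 − 2(6.606) − 2(4.41) = 79.97
  C: 0 + 1(6.606) = 6.606
  B: 0 + 2(4.41) = 8.82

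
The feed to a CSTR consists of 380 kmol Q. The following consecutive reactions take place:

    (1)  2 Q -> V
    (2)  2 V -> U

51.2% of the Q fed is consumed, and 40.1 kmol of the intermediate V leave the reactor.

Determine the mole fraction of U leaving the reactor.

Conversion of Q: Q consumed = 2ξ₁ = 0.512 × 380 → ξ₁ = 97.28 kmol.
V balance: n_V = 0 + 1ξ₁ − 2ξ₂ = 40.1 → ξ₂ = (1·97.28 − 40.1)/2 = 28.59 kmol.
Outlet amounts (n = n₀ + Σ ν·ξ):
  Q: 380 − 2(97.28) = 185.4
  V: 0 + 1(97.28) − 2(28.59) = 40.1
  U: 0 + 1(28.59) = 28.59
Total out = 254.1 kmol; y_U = 28.59 / 254.1 = 0.1125.

0.113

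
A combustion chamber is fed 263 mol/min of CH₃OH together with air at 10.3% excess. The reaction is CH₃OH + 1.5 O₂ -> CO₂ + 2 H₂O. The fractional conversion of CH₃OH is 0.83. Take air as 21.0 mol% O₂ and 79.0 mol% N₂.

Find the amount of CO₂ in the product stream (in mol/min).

Stoichiometric O₂ = 1.5 × 263 = 394.5 mol/min; O₂ fed = 394.5 × 1.103 = 435.1 mol/min.
N₂ fed = 435.1 × 79/21 = 1637 mol/min.
Fuel reacted = 0.83 × 263 → ξ = 218.3 mol/min.
Outlet (n = n₀ + ν ξ):
  CH₃OH: 263 − 1(218.3) = 44.71
  O₂: 435.1 − 1.5(218.3) = 107.7
  N₂: 1637 (inert)
  CO₂: 0 + 1(218.3) = 218.3
  H₂O: 0 + 2(218.3) = 436.6

218 mol/min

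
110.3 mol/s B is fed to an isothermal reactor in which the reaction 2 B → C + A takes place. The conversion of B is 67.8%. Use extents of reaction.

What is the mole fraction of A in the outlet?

B reacted = 0.678 × 110.3 = 74.78 mol/s; ν_B = −2, so ξ = 74.78/2 = 37.39 mol/s.
Outlet amounts (n = n₀ + ν ξ):
  B: 110.3 − 2(37.39) = 35.52
  C: 0 + 1(37.39) = 37.39
  A: 0 + 1(37.39) = 37.39
Total out = 110.3 mol/s; y_A = 37.39 / 110.3 = 0.339.

0.339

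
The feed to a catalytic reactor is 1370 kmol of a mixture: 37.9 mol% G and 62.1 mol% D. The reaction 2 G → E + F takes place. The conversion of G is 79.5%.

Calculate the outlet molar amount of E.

206 kmol

G reacted = 0.795 × 519.2 = 412.8 kmol; ν_G = −2, so ξ = 412.8/2 = 206.4 kmol.
Outlet amounts (n = n₀ + ν ξ):
  G: 519.2 − 2(206.4) = 106.4
  E: 0 + 1(206.4) = 206.4
  F: 0 + 1(206.4) = 206.4
  D: 850.8 (inert)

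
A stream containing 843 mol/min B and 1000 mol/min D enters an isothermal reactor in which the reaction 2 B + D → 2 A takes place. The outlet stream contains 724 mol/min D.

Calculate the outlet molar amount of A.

For D: n = n₀ − 1ξ → 724 = 1000 − 1ξ, giving ξ = 276 mol/min.
Outlet amounts (n = n₀ + ν ξ):
  B: 843 − 2(276) = 291
  D: 1000 − 1(276) = 724
  A: 0 + 2(276) = 552

552 mol/min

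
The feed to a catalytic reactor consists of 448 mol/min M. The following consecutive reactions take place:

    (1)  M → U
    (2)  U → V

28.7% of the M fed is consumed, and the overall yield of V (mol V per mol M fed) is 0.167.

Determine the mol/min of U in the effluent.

Conversion of M: M consumed = 1ξ₁ = 0.287 × 448 → ξ₁ = 128.6 mol/min.
Yield of V: 1ξ₂ / 448 = 0.167 → ξ₂ = 74.82 mol/min.
Outlet amounts (n = n₀ + Σ ν·ξ):
  M: 448 − 1(128.6) = 319.4
  U: 0 + 1(128.6) − 1(74.82) = 53.76
  V: 0 + 1(74.82) = 74.82

53.8 mol/min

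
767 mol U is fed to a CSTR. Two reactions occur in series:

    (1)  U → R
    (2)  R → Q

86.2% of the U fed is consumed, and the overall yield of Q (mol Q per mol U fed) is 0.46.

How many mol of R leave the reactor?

Conversion of U: U consumed = 1ξ₁ = 0.862 × 767 → ξ₁ = 661.2 mol.
Yield of Q: 1ξ₂ / 767 = 0.46 → ξ₂ = 352.8 mol.
Outlet amounts (n = n₀ + Σ ν·ξ):
  U: 767 − 1(661.2) = 105.8
  R: 0 + 1(661.2) − 1(352.8) = 308.3
  Q: 0 + 1(352.8) = 352.8

308 mol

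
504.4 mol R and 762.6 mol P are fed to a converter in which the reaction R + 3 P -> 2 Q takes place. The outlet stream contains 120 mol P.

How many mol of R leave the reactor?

For P: n = n₀ − 3ξ → 120 = 762.6 − 3ξ, giving ξ = 214.2 mol.
Outlet amounts (n = n₀ + ν ξ):
  R: 504.4 − 1(214.2) = 290.2
  P: 762.6 − 3(214.2) = 120
  Q: 0 + 2(214.2) = 428.4

290 mol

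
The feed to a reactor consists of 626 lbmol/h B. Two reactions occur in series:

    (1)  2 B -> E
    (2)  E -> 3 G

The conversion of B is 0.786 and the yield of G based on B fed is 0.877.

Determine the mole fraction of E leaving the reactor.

0.0845

Conversion of B: B consumed = 2ξ₁ = 0.786 × 626 → ξ₁ = 246 lbmol/h.
Yield of G: 3ξ₂ / 626 = 0.877 → ξ₂ = 183 lbmol/h.
Outlet amounts (n = n₀ + Σ ν·ξ):
  B: 626 − 2(246) = 134
  E: 0 + 1(246) − 1(183) = 63.02
  G: 0 + 3(183) = 549
Total out = 746 lbmol/h; y_E = 63.02 / 746 = 0.08448.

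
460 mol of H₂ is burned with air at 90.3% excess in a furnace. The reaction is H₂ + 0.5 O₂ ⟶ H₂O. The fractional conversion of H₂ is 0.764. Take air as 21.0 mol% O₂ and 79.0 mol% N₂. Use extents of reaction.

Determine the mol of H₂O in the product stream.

Stoichiometric O₂ = 0.5 × 460 = 230 mol; O₂ fed = 230 × 1.903 = 437.7 mol.
N₂ fed = 437.7 × 79/21 = 1647 mol.
Fuel reacted = 0.764 × 460 → ξ = 351.4 mol.
Outlet (n = n₀ + ν ξ):
  H₂: 460 − 1(351.4) = 108.6
  O₂: 437.7 − 0.5(351.4) = 262
  N₂: 1647 (inert)
  H₂O: 0 + 1(351.4) = 351.4

351 mol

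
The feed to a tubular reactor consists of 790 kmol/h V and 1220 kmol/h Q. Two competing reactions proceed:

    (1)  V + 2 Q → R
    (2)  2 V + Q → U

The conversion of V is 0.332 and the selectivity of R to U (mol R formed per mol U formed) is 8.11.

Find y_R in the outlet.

0.137

Conversion of V: V consumed = 0.332 × 790 = 262.3 kmol/h = 1ξ₁ + 2ξ₂.
Selectivity: 1ξ₁ / (1ξ₂) = 8.11 → ξ₁ = 8.11 ξ₂.
Substitute: (1·8.11 + 2) ξ₂ = 262.3 → ξ₂ = 25.94 kmol/h, ξ₁ = 210.4 kmol/h.
Outlet amounts (n = n₀ + Σ ν·ξ):
  V: 790 − 1(210.4) − 2(25.94) = 527.7
  Q: 1220 − 2(210.4) − 1(25.94) = 773.3
  R: 0 + 1(210.4) = 210.4
  U: 0 + 1(25.94) = 25.94
Total out = 1537 kmol/h; y_R = 210.4 / 1537 = 0.1369.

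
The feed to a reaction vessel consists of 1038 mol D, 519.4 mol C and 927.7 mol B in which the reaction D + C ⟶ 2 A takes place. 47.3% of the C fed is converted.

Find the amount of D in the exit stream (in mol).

792 mol

C reacted = 0.473 × 519.4 = 245.7 mol; ν_C = −1, so ξ = 245.7/1 = 245.7 mol.
Outlet amounts (n = n₀ + ν ξ):
  D: 1038 − 1(245.7) = 792.3
  C: 519.4 − 1(245.7) = 273.7
  A: 0 + 2(245.7) = 491.4
  B: 927.7 (inert)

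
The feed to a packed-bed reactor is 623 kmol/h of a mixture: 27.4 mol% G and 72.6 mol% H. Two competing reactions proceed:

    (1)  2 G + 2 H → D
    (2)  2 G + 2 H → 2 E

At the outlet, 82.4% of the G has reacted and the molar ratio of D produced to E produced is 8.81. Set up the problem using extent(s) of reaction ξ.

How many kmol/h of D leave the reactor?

66.6 kmol/h

Conversion of G: G consumed = 0.824 × 170.7 = 140.7 kmol/h = 2ξ₁ + 2ξ₂.
Selectivity: 1ξ₁ / (2ξ₂) = 8.81 → ξ₁ = 17.62 ξ₂.
Substitute: (2·17.62 + 2) ξ₂ = 140.7 → ξ₂ = 3.777 kmol/h, ξ₁ = 66.55 kmol/h.
Outlet amounts (n = n₀ + Σ ν·ξ):
  G: 170.7 − 2(66.55) − 2(3.777) = 30.04
  H: 452.3 − 2(66.55) − 2(3.777) = 311.6
  D: 0 + 1(66.55) = 66.55
  E: 0 + 2(3.777) = 7.554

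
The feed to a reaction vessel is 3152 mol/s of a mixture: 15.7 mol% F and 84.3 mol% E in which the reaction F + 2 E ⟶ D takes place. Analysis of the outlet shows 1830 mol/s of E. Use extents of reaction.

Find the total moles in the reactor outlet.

For E: n = n₀ − 2ξ → 1830 = 2657 − 2ξ, giving ξ = 413.6 mol/s.
Outlet amounts (n = n₀ + ν ξ):
  F: 494.9 − 1(413.6) = 81.3
  E: 2657 − 2(413.6) = 1830
  D: 0 + 1(413.6) = 413.6
Total out = 81.3 + 1830 + 413.6 = 2325 mol/s.

2320 mol/s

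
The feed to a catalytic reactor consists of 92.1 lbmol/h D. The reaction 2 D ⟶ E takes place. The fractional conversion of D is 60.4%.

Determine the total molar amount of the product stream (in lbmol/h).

D reacted = 0.604 × 92.1 = 55.63 lbmol/h; ν_D = −2, so ξ = 55.63/2 = 27.81 lbmol/h.
Outlet amounts (n = n₀ + ν ξ):
  D: 92.1 − 2(27.81) = 36.47
  E: 0 + 1(27.81) = 27.81
Total out = 36.47 + 27.81 = 64.29 lbmol/h.

64.3 lbmol/h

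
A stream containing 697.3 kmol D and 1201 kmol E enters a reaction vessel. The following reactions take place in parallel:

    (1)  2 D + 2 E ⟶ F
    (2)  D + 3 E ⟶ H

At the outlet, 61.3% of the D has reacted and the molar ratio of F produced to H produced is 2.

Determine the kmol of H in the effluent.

85.5 kmol

Conversion of D: D consumed = 0.613 × 697.3 = 427.4 kmol = 2ξ₁ + 1ξ₂.
Selectivity: 1ξ₁ / (1ξ₂) = 2 → ξ₁ = 2 ξ₂.
Substitute: (2·2 + 1) ξ₂ = 427.4 → ξ₂ = 85.49 kmol, ξ₁ = 171 kmol.
Outlet amounts (n = n₀ + Σ ν·ξ):
  D: 697.3 − 2(171) − 1(85.49) = 269.9
  E: 1201 − 2(171) − 3(85.49) = 602.6
  F: 0 + 1(171) = 171
  H: 0 + 1(85.49) = 85.49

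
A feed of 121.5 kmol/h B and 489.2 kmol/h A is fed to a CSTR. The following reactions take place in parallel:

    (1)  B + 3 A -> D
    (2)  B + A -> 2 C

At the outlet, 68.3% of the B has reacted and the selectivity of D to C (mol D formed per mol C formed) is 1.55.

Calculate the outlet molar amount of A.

281 kmol/h

Conversion of B: B consumed = 0.683 × 121.5 = 82.98 kmol/h = 1ξ₁ + 1ξ₂.
Selectivity: 1ξ₁ / (2ξ₂) = 1.55 → ξ₁ = 3.1 ξ₂.
Substitute: (1·3.1 + 1) ξ₂ = 82.98 → ξ₂ = 20.24 kmol/h, ξ₁ = 62.74 kmol/h.
Outlet amounts (n = n₀ + Σ ν·ξ):
  B: 121.5 − 1(62.74) − 1(20.24) = 38.52
  A: 489.2 − 3(62.74) − 1(20.24) = 280.7
  D: 0 + 1(62.74) = 62.74
  C: 0 + 2(20.24) = 40.48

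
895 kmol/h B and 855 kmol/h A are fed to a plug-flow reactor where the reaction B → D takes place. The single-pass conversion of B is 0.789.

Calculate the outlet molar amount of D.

706 kmol/h

B reacted = 0.789 × 895 = 706.2 kmol/h; ν_B = −1, so ξ = 706.2/1 = 706.2 kmol/h.
Outlet amounts (n = n₀ + ν ξ):
  B: 895 − 1(706.2) = 188.8
  D: 0 + 1(706.2) = 706.2
  A: 855 (inert)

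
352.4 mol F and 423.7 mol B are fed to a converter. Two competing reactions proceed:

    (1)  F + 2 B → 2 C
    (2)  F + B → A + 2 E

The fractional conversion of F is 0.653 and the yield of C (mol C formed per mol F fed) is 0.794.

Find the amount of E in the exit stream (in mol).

Yield of C: 2ξ₁ / 352.4 = 0.794 → ξ₁ = 139.9 mol.
Conversion of F: 1ξ₁ + 1ξ₂ = 0.653 × 352.4 = 230.1 → ξ₂ = 90.21 mol.
Outlet amounts (n = n₀ + Σ ν·ξ):
  F: 352.4 − 1(139.9) − 1(90.21) = 122.3
  B: 423.7 − 2(139.9) − 1(90.21) = 53.68
  C: 0 + 2(139.9) = 279.8
  A: 0 + 1(90.21) = 90.21
  E: 0 + 2(90.21) = 180.4

180 mol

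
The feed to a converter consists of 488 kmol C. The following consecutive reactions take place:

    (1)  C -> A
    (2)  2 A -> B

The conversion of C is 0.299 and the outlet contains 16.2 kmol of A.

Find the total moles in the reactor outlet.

423 kmol

Conversion of C: C consumed = 1ξ₁ = 0.299 × 488 → ξ₁ = 145.9 kmol.
A balance: n_A = 0 + 1ξ₁ − 2ξ₂ = 16.2 → ξ₂ = (1·145.9 − 16.2)/2 = 64.86 kmol.
Outlet amounts (n = n₀ + Σ ν·ξ):
  C: 488 − 1(145.9) = 342.1
  A: 0 + 1(145.9) − 2(64.86) = 16.2
  B: 0 + 1(64.86) = 64.86
Total out = 342.1 + 16.2 + 64.86 = 423.1 kmol.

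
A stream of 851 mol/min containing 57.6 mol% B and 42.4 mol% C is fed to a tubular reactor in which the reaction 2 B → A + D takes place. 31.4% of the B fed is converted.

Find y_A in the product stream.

0.0904

B reacted = 0.314 × 490.2 = 153.9 mol/min; ν_B = −2, so ξ = 153.9/2 = 76.96 mol/min.
Outlet amounts (n = n₀ + ν ξ):
  B: 490.2 − 2(76.96) = 336.3
  A: 0 + 1(76.96) = 76.96
  D: 0 + 1(76.96) = 76.96
  C: 360.8 (inert)
Total out = 851 mol/min; y_A = 76.96 / 851 = 0.09043.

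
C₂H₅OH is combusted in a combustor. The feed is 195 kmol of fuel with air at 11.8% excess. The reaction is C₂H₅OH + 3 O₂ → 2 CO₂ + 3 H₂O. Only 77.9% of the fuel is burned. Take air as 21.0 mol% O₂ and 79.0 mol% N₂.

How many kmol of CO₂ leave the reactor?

304 kmol

Stoichiometric O₂ = 3 × 195 = 585 kmol; O₂ fed = 585 × 1.118 = 654 kmol.
N₂ fed = 654 × 79/21 = 2460 kmol.
Fuel reacted = 0.779 × 195 → ξ = 151.9 kmol.
Outlet (n = n₀ + ν ξ):
  C₂H₅OH: 195 − 1(151.9) = 43.09
  O₂: 654 − 3(151.9) = 198.3
  N₂: 2460 (inert)
  CO₂: 0 + 2(151.9) = 303.8
  H₂O: 0 + 3(151.9) = 455.7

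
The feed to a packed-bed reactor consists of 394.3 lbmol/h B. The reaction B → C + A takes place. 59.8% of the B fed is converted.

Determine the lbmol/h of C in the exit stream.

236 lbmol/h

B reacted = 0.598 × 394.3 = 235.8 lbmol/h; ν_B = −1, so ξ = 235.8/1 = 235.8 lbmol/h.
Outlet amounts (n = n₀ + ν ξ):
  B: 394.3 − 1(235.8) = 158.5
  C: 0 + 1(235.8) = 235.8
  A: 0 + 1(235.8) = 235.8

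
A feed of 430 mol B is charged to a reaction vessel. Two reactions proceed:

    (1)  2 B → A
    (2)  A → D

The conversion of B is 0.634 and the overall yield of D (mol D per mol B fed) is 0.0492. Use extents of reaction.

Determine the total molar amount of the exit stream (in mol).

Conversion of B: B consumed = 2ξ₁ = 0.634 × 430 → ξ₁ = 136.3 mol.
Yield of D: 1ξ₂ / 430 = 0.0492 → ξ₂ = 21.16 mol.
Outlet amounts (n = n₀ + Σ ν·ξ):
  B: 430 − 2(136.3) = 157.4
  A: 0 + 1(136.3) − 1(21.16) = 115.2
  D: 0 + 1(21.16) = 21.16
Total out = 157.4 + 115.2 + 21.16 = 293.7 mol.

294 mol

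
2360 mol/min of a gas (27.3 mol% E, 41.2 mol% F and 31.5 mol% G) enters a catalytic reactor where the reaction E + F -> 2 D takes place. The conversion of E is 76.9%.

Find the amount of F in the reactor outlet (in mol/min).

E reacted = 0.769 × 644.3 = 495.5 mol/min; ν_E = −1, so ξ = 495.5/1 = 495.5 mol/min.
Outlet amounts (n = n₀ + ν ξ):
  E: 644.3 − 1(495.5) = 148.8
  F: 972.3 − 1(495.5) = 476.9
  D: 0 + 2(495.5) = 990.9
  G: 743.4 (inert)

477 mol/min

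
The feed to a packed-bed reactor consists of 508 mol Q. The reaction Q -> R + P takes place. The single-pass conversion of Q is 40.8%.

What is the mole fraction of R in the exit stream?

Q reacted = 0.408 × 508 = 207.3 mol; ν_Q = −1, so ξ = 207.3/1 = 207.3 mol.
Outlet amounts (n = n₀ + ν ξ):
  Q: 508 − 1(207.3) = 300.7
  R: 0 + 1(207.3) = 207.3
  P: 0 + 1(207.3) = 207.3
Total out = 715.3 mol; y_R = 207.3 / 715.3 = 0.2898.

0.29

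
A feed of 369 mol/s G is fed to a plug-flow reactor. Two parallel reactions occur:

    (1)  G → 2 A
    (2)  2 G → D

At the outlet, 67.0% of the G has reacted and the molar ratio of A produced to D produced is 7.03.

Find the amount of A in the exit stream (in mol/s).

Conversion of G: G consumed = 0.67 × 369 = 247.2 mol/s = 1ξ₁ + 2ξ₂.
Selectivity: 2ξ₁ / (1ξ₂) = 7.03 → ξ₁ = 3.515 ξ₂.
Substitute: (1·3.515 + 2) ξ₂ = 247.2 → ξ₂ = 44.83 mol/s, ξ₁ = 157.6 mol/s.
Outlet amounts (n = n₀ + Σ ν·ξ):
  G: 369 − 1(157.6) − 2(44.83) = 121.8
  A: 0 + 2(157.6) = 315.1
  D: 0 + 1(44.83) = 44.83

315 mol/s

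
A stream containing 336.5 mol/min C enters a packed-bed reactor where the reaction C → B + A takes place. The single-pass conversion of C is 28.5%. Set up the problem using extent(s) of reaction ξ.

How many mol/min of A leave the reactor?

C reacted = 0.285 × 336.5 = 95.9 mol/min; ν_C = −1, so ξ = 95.9/1 = 95.9 mol/min.
Outlet amounts (n = n₀ + ν ξ):
  C: 336.5 − 1(95.9) = 240.6
  B: 0 + 1(95.9) = 95.9
  A: 0 + 1(95.9) = 95.9

95.9 mol/min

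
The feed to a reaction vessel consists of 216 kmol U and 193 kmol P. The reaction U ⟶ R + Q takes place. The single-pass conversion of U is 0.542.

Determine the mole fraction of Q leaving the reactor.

0.223

U reacted = 0.542 × 216 = 117.1 kmol; ν_U = −1, so ξ = 117.1/1 = 117.1 kmol.
Outlet amounts (n = n₀ + ν ξ):
  U: 216 − 1(117.1) = 98.93
  R: 0 + 1(117.1) = 117.1
  Q: 0 + 1(117.1) = 117.1
  P: 193 (inert)
Total out = 526.1 kmol; y_Q = 117.1 / 526.1 = 0.2225.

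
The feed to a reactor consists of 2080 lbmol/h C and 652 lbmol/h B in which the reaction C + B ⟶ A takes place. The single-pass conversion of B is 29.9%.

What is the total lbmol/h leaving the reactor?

B reacted = 0.299 × 652 = 194.9 lbmol/h; ν_B = −1, so ξ = 194.9/1 = 194.9 lbmol/h.
Outlet amounts (n = n₀ + ν ξ):
  C: 2080 − 1(194.9) = 1885
  B: 652 − 1(194.9) = 457.1
  A: 0 + 1(194.9) = 194.9
Total out = 1885 + 457.1 + 194.9 = 2537 lbmol/h.

2540 lbmol/h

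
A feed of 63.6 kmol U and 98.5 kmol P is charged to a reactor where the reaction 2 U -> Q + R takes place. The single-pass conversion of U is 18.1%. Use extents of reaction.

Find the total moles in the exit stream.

162 kmol

U reacted = 0.181 × 63.6 = 11.51 kmol; ν_U = −2, so ξ = 11.51/2 = 5.756 kmol.
Outlet amounts (n = n₀ + ν ξ):
  U: 63.6 − 2(5.756) = 52.09
  Q: 0 + 1(5.756) = 5.756
  R: 0 + 1(5.756) = 5.756
  P: 98.5 (inert)
Total out = 52.09 + 5.756 + 5.756 + 98.5 = 162.1 kmol.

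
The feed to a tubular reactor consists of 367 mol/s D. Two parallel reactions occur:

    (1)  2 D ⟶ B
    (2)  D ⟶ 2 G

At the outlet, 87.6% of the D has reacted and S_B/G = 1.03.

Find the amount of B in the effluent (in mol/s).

129 mol/s

Conversion of D: D consumed = 0.876 × 367 = 321.5 mol/s = 2ξ₁ + 1ξ₂.
Selectivity: 1ξ₁ / (2ξ₂) = 1.03 → ξ₁ = 2.06 ξ₂.
Substitute: (2·2.06 + 1) ξ₂ = 321.5 → ξ₂ = 62.79 mol/s, ξ₁ = 129.4 mol/s.
Outlet amounts (n = n₀ + Σ ν·ξ):
  D: 367 − 2(129.4) − 1(62.79) = 45.51
  B: 0 + 1(129.4) = 129.4
  G: 0 + 2(62.79) = 125.6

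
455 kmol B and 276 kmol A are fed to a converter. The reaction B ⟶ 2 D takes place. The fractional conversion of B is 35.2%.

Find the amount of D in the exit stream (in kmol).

B reacted = 0.352 × 455 = 160.2 kmol; ν_B = −1, so ξ = 160.2/1 = 160.2 kmol.
Outlet amounts (n = n₀ + ν ξ):
  B: 455 − 1(160.2) = 294.8
  D: 0 + 2(160.2) = 320.3
  A: 276 (inert)

320 kmol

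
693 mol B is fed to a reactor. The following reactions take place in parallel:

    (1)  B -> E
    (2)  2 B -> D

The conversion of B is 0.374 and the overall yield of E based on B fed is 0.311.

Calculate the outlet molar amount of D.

Yield of E: 1ξ₁ / 693 = 0.311 → ξ₁ = 215.5 mol.
Conversion of B: 1ξ₁ + 2ξ₂ = 0.374 × 693 = 259.2 → ξ₂ = 21.83 mol.
Outlet amounts (n = n₀ + Σ ν·ξ):
  B: 693 − 1(215.5) − 2(21.83) = 433.8
  E: 0 + 1(215.5) = 215.5
  D: 0 + 1(21.83) = 21.83

21.8 mol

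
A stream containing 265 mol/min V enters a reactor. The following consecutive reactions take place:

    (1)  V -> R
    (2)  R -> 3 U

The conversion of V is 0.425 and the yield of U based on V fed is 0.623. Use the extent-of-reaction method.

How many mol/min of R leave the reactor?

Conversion of V: V consumed = 1ξ₁ = 0.425 × 265 → ξ₁ = 112.6 mol/min.
Yield of U: 3ξ₂ / 265 = 0.623 → ξ₂ = 55.03 mol/min.
Outlet amounts (n = n₀ + Σ ν·ξ):
  V: 265 − 1(112.6) = 152.4
  R: 0 + 1(112.6) − 1(55.03) = 57.59
  U: 0 + 3(55.03) = 165.1

57.6 mol/min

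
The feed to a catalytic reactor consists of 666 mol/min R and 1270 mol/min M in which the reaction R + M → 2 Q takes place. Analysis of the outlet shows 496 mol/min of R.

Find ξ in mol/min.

ξ = 170 mol/min

For R: n = n₀ − 1ξ → 496 = 666 − 1ξ, giving ξ = 170 mol/min.
Outlet amounts (n = n₀ + ν ξ):
  R: 666 − 1(170) = 496
  M: 1270 − 1(170) = 1100
  Q: 0 + 2(170) = 340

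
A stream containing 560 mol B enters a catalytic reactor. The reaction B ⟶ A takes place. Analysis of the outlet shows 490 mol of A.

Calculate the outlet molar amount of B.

70 mol

For A: n = n₀ + 1ξ → 490 = 0 + 1ξ, giving ξ = 490 mol.
Outlet amounts (n = n₀ + ν ξ):
  B: 560 − 1(490) = 70
  A: 0 + 1(490) = 490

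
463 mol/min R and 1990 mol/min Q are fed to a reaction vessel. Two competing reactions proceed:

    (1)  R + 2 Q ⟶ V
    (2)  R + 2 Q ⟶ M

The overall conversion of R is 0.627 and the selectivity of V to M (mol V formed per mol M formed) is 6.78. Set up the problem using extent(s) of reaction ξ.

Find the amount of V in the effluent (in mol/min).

Conversion of R: R consumed = 0.627 × 463 = 290.3 mol/min = 1ξ₁ + 1ξ₂.
Selectivity: 1ξ₁ / (1ξ₂) = 6.78 → ξ₁ = 6.78 ξ₂.
Substitute: (1·6.78 + 1) ξ₂ = 290.3 → ξ₂ = 37.31 mol/min, ξ₁ = 253 mol/min.
Outlet amounts (n = n₀ + Σ ν·ξ):
  R: 463 − 1(253) − 1(37.31) = 172.7
  Q: 1990 − 2(253) − 2(37.31) = 1409
  V: 0 + 1(253) = 253
  M: 0 + 1(37.31) = 37.31

253 mol/min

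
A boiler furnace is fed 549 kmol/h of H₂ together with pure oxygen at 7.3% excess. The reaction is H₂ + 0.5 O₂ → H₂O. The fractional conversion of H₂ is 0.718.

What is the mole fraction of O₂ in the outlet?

Stoichiometric O₂ = 0.5 × 549 = 274.5 kmol/h; O₂ fed = 274.5 × 1.073 = 294.5 kmol/h.
Fuel reacted = 0.718 × 549 → ξ = 394.2 kmol/h.
Outlet (n = n₀ + ν ξ):
  H₂: 549 − 1(394.2) = 154.8
  O₂: 294.5 − 0.5(394.2) = 97.45
  H₂O: 0 + 1(394.2) = 394.2
Total out = 646.4 kmol/h; y_O₂ = 97.45 / 646.4 = 0.1507.

0.151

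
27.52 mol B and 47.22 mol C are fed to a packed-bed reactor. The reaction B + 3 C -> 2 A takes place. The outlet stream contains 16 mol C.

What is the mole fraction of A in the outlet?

For C: n = n₀ − 3ξ → 16 = 47.22 − 3ξ, giving ξ = 10.41 mol.
Outlet amounts (n = n₀ + ν ξ):
  B: 27.52 − 1(10.41) = 17.11
  C: 47.22 − 3(10.41) = 16
  A: 0 + 2(10.41) = 20.81
Total out = 53.93 mol; y_A = 20.81 / 53.93 = 0.386.

0.386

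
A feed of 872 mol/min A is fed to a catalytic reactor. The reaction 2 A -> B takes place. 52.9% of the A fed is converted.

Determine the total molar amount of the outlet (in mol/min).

641 mol/min

A reacted = 0.529 × 872 = 461.3 mol/min; ν_A = −2, so ξ = 461.3/2 = 230.6 mol/min.
Outlet amounts (n = n₀ + ν ξ):
  A: 872 − 2(230.6) = 410.7
  B: 0 + 1(230.6) = 230.6
Total out = 410.7 + 230.6 = 641.4 mol/min.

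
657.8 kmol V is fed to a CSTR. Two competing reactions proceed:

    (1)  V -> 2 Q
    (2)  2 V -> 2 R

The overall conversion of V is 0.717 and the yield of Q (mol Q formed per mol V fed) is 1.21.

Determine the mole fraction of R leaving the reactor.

0.0698

Yield of Q: 2ξ₁ / 657.8 = 1.21 → ξ₁ = 398 kmol.
Conversion of V: 1ξ₁ + 2ξ₂ = 0.717 × 657.8 = 471.6 → ξ₂ = 36.84 kmol.
Outlet amounts (n = n₀ + Σ ν·ξ):
  V: 657.8 − 1(398) − 2(36.84) = 186.2
  Q: 0 + 2(398) = 795.9
  R: 0 + 2(36.84) = 73.67
Total out = 1056 kmol; y_R = 73.67 / 1056 = 0.06978.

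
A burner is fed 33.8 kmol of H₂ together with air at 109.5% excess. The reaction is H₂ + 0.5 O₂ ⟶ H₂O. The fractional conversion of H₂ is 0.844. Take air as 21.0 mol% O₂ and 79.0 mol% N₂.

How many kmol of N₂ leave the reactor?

133 kmol

Stoichiometric O₂ = 0.5 × 33.8 = 16.9 kmol; O₂ fed = 16.9 × 2.095 = 35.41 kmol.
N₂ fed = 35.41 × 79/21 = 133.2 kmol.
Fuel reacted = 0.844 × 33.8 → ξ = 28.53 kmol.
Outlet (n = n₀ + ν ξ):
  H₂: 33.8 − 1(28.53) = 5.273
  O₂: 35.41 − 0.5(28.53) = 21.14
  N₂: 133.2 (inert)
  H₂O: 0 + 1(28.53) = 28.53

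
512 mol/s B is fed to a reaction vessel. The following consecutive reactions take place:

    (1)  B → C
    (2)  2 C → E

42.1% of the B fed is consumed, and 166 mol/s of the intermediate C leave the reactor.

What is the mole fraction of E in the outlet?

0.0509

Conversion of B: B consumed = 1ξ₁ = 0.421 × 512 → ξ₁ = 215.6 mol/s.
C balance: n_C = 0 + 1ξ₁ − 2ξ₂ = 166 → ξ₂ = (1·215.6 − 166)/2 = 24.78 mol/s.
Outlet amounts (n = n₀ + Σ ν·ξ):
  B: 512 − 1(215.6) = 296.4
  C: 0 + 1(215.6) − 2(24.78) = 166
  E: 0 + 1(24.78) = 24.78
Total out = 487.2 mol/s; y_E = 24.78 / 487.2 = 0.05085.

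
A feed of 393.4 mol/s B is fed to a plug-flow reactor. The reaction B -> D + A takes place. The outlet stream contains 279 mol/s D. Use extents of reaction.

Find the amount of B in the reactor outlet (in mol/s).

114 mol/s

For D: n = n₀ + 1ξ → 279 = 0 + 1ξ, giving ξ = 279 mol/s.
Outlet amounts (n = n₀ + ν ξ):
  B: 393.4 − 1(279) = 114.4
  D: 0 + 1(279) = 279
  A: 0 + 1(279) = 279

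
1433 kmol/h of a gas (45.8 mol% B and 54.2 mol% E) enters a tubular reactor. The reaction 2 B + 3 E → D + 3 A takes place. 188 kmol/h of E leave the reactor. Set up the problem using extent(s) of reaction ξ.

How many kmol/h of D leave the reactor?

196 kmol/h

For E: n = n₀ − 3ξ → 188 = 776.7 − 3ξ, giving ξ = 196.2 kmol/h.
Outlet amounts (n = n₀ + ν ξ):
  B: 656.3 − 2(196.2) = 263.9
  E: 776.7 − 3(196.2) = 188
  D: 0 + 1(196.2) = 196.2
  A: 0 + 3(196.2) = 588.7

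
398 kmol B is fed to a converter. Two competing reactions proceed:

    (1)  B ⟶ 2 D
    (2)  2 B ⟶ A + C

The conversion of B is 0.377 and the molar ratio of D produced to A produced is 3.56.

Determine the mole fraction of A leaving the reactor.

Conversion of B: B consumed = 0.377 × 398 = 150 kmol = 1ξ₁ + 2ξ₂.
Selectivity: 2ξ₁ / (1ξ₂) = 3.56 → ξ₁ = 1.78 ξ₂.
Substitute: (1·1.78 + 2) ξ₂ = 150 → ξ₂ = 39.69 kmol, ξ₁ = 70.66 kmol.
Outlet amounts (n = n₀ + Σ ν·ξ):
  B: 398 − 1(70.66) − 2(39.69) = 248
  D: 0 + 2(70.66) = 141.3
  A: 0 + 1(39.69) = 39.69
  C: 0 + 1(39.69) = 39.69
Total out = 468.7 kmol; y_A = 39.69 / 468.7 = 0.0847.

0.0847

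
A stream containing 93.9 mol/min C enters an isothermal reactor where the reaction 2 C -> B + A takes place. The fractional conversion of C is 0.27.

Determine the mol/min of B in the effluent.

12.7 mol/min

C reacted = 0.27 × 93.9 = 25.35 mol/min; ν_C = −2, so ξ = 25.35/2 = 12.68 mol/min.
Outlet amounts (n = n₀ + ν ξ):
  C: 93.9 − 2(12.68) = 68.55
  B: 0 + 1(12.68) = 12.68
  A: 0 + 1(12.68) = 12.68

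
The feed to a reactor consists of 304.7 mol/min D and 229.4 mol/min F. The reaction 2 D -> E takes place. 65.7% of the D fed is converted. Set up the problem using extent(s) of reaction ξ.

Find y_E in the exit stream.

0.231

D reacted = 0.657 × 304.7 = 200.2 mol/min; ν_D = −2, so ξ = 200.2/2 = 100.1 mol/min.
Outlet amounts (n = n₀ + ν ξ):
  D: 304.7 − 2(100.1) = 104.5
  E: 0 + 1(100.1) = 100.1
  F: 229.4 (inert)
Total out = 434 mol/min; y_E = 100.1 / 434 = 0.2306.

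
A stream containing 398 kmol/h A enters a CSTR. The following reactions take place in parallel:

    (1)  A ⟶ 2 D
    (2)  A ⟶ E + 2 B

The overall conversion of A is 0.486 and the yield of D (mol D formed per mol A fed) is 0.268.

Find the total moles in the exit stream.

732 kmol/h

Yield of D: 2ξ₁ / 398 = 0.268 → ξ₁ = 53.33 kmol/h.
Conversion of A: 1ξ₁ + 1ξ₂ = 0.486 × 398 = 193.4 → ξ₂ = 140.1 kmol/h.
Outlet amounts (n = n₀ + Σ ν·ξ):
  A: 398 − 1(53.33) − 1(140.1) = 204.6
  D: 0 + 2(53.33) = 106.7
  E: 0 + 1(140.1) = 140.1
  B: 0 + 2(140.1) = 280.2
Total out = 204.6 + 106.7 + 140.1 + 280.2 = 731.5 kmol/h.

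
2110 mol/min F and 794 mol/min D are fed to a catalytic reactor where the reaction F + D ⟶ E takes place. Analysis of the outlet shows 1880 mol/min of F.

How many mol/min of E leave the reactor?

For F: n = n₀ − 1ξ → 1880 = 2110 − 1ξ, giving ξ = 230 mol/min.
Outlet amounts (n = n₀ + ν ξ):
  F: 2110 − 1(230) = 1880
  D: 794 − 1(230) = 564
  E: 0 + 1(230) = 230

230 mol/min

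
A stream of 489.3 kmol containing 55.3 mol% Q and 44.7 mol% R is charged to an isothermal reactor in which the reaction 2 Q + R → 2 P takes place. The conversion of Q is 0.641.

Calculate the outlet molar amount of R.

Q reacted = 0.641 × 270.6 = 173.4 kmol; ν_Q = −2, so ξ = 173.4/2 = 86.72 kmol.
Outlet amounts (n = n₀ + ν ξ):
  Q: 270.6 − 2(86.72) = 97.14
  R: 218.7 − 1(86.72) = 132
  P: 0 + 2(86.72) = 173.4

132 kmol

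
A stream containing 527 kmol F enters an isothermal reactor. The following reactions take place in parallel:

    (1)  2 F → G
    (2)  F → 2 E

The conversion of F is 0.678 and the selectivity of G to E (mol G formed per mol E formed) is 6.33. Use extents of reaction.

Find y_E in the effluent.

Conversion of F: F consumed = 0.678 × 527 = 357.3 kmol = 2ξ₁ + 1ξ₂.
Selectivity: 1ξ₁ / (2ξ₂) = 6.33 → ξ₁ = 12.66 ξ₂.
Substitute: (2·12.66 + 1) ξ₂ = 357.3 → ξ₂ = 13.58 kmol, ξ₁ = 171.9 kmol.
Outlet amounts (n = n₀ + Σ ν·ξ):
  F: 527 − 2(171.9) − 1(13.58) = 169.7
  G: 0 + 1(171.9) = 171.9
  E: 0 + 2(13.58) = 27.15
Total out = 368.7 kmol; y_E = 27.15 / 368.7 = 0.07364.

0.0736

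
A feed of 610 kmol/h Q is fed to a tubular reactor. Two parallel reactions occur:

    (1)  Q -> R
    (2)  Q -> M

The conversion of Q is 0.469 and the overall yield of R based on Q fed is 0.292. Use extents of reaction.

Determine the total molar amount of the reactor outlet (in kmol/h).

610 kmol/h

Yield of R: 1ξ₁ / 610 = 0.292 → ξ₁ = 178.1 kmol/h.
Conversion of Q: 1ξ₁ + 1ξ₂ = 0.469 × 610 = 286.1 → ξ₂ = 108 kmol/h.
Outlet amounts (n = n₀ + Σ ν·ξ):
  Q: 610 − 1(178.1) − 1(108) = 323.9
  R: 0 + 1(178.1) = 178.1
  M: 0 + 1(108) = 108
Total out = 323.9 + 178.1 + 108 = 610 kmol/h.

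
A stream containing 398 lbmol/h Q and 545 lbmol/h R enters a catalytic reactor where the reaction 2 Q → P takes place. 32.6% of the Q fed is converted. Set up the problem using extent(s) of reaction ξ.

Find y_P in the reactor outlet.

Q reacted = 0.326 × 398 = 129.7 lbmol/h; ν_Q = −2, so ξ = 129.7/2 = 64.87 lbmol/h.
Outlet amounts (n = n₀ + ν ξ):
  Q: 398 − 2(64.87) = 268.3
  P: 0 + 1(64.87) = 64.87
  R: 545 (inert)
Total out = 878.1 lbmol/h; y_P = 64.87 / 878.1 = 0.07388.

0.0739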